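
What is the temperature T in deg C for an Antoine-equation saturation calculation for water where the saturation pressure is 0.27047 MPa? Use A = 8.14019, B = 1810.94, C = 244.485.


T = B / (A - log10(P_sat * 760 / 0.101325)) - C
T = 1810.94 / (8.14019 - log10(0.27047 * 760 / 0.101325)) - 244.485
T = 130.22 deg C


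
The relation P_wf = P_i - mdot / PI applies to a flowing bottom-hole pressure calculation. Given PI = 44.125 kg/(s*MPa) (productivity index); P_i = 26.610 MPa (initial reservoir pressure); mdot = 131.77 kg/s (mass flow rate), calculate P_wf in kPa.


P_wf = P_i - mdot / PI
P_wf = 26.610 - 131.77 / 44.125
P_wf = 23.62371 MPa
Convert: 23.62371 MPa * 1000.0 = 23624 kPa
P_wf = 23624 kPa


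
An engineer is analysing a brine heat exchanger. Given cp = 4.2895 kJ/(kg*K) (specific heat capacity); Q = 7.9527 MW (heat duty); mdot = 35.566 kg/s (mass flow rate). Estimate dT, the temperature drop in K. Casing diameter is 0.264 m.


dT = Q * 1000 / (mdot * cp)
dT = 7.9527 * 1000 / (35.566 * 4.2895)
dT = 52.128 K


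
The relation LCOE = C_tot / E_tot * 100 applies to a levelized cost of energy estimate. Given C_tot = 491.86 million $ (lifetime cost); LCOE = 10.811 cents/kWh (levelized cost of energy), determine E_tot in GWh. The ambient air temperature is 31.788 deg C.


E_tot = C_tot / LCOE * 100
E_tot = 491.86 / 10.811 * 100
E_tot = 4549.6 GWh


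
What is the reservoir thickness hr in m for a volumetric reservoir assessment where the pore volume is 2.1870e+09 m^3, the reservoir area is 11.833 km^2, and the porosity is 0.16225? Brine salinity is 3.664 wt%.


hr = Vp / (A * 1e6 * phi)
hr = 2.1870e+09 / (11.833 * 1e6 * 0.16225)
hr = 1139.1 m


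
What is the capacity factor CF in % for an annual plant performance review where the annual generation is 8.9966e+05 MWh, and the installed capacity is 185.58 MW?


CF = E_a / (cap * 8760) * 100
CF = 8.9966e+05 / (185.58 * 8760) * 100
CF = 55.341 %


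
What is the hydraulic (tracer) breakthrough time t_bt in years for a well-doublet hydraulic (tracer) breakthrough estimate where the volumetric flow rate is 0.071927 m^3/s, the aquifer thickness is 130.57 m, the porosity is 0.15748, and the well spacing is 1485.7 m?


t_bt = pi * hr * phi * L^2 / (3 * Qv) / (365.25*86400)
t_bt = pi * 130.57 * 0.15748 * 1485.7^2 / (3 * 0.071927) / (365.25*86400)
t_bt = 20.939 years


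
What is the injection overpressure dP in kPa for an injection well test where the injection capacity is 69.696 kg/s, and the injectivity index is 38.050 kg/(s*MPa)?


dP = mdot * 1000 / II
dP = 69.696 * 1000 / 38.050
dP = 1831.7 kPa


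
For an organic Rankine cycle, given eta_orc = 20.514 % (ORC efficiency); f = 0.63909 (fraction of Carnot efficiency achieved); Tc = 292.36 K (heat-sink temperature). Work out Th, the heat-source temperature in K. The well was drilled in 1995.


Th = Tc / (1 - (eta_orc/100)/f)
Th = 292.36 / (1 - (20.514/100)/0.63909)
Th = 430.57 K


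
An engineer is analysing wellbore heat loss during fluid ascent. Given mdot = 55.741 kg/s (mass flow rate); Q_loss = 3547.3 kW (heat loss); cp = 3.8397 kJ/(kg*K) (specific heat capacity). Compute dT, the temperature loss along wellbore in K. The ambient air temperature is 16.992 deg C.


dT = Q_loss / (mdot * cp)
dT = 3547.3 / (55.741 * 3.8397)
dT = 16.574 K


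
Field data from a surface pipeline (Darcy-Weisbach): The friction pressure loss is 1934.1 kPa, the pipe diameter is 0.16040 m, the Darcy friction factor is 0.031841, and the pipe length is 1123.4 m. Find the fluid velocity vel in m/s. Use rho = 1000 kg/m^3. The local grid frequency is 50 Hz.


vel = sqrt(dP*1000*2*D / (f*L*rho))
vel = sqrt(1934.1*1000*2*0.16040 / (0.031841*1123.4*1000))
vel = 4.1648 m/s


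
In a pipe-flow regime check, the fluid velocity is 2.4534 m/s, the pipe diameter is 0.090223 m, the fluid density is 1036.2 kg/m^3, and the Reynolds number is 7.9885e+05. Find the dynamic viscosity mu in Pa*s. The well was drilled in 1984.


mu = rho * vel * D / Re
mu = 1036.2 * 2.4534 * 0.090223 / 7.9885e+05
mu = 0.00028712 Pa*s


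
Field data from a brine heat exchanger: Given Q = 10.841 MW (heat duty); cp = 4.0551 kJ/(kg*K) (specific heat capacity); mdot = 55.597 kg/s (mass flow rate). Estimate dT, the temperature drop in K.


dT = Q * 1000 / (mdot * cp)
dT = 10.841 * 1000 / (55.597 * 4.0551)
dT = 48.086 K


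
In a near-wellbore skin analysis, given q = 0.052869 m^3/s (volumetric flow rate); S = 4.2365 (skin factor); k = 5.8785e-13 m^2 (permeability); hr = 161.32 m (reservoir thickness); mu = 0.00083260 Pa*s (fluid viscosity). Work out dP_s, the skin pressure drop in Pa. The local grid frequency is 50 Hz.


dP_s = S * q * mu / (2*pi*k*hr) / 1000
dP_s = 4.2365 * 0.052869 * 0.00083260 / (2*pi*5.8785e-13*161.32) / 1000
dP_s = 312.9753 kPa
Convert: 312.9753 kPa * 1000.0 = 3.1298e+05 Pa
dP_s = 3.1298e+05 Pa


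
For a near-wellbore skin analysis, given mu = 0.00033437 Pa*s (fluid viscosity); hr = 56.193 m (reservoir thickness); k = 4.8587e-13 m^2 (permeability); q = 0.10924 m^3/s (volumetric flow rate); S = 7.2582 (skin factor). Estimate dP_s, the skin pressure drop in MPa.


dP_s = S * q * mu / (2*pi*k*hr) / 1000
dP_s = 7.2582 * 0.10924 * 0.00033437 / (2*pi*4.8587e-13*56.193) / 1000
dP_s = 1545.453 kPa
Convert: 1545.453 kPa * 0.001 = 1.5455 MPa
dP_s = 1.5455 MPa


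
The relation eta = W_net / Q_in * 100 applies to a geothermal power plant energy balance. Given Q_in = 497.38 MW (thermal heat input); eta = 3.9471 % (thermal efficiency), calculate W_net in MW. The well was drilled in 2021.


W_net = eta / 100 * Q_in
W_net = 3.9471 / 100 * 497.38
W_net = 19.632 MW


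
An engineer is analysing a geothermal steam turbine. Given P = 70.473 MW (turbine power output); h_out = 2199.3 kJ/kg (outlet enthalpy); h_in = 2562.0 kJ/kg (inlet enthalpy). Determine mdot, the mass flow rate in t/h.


mdot = P * 1000 / (h_in - h_out)
mdot = 70.473 * 1000 / (2562.0 - 2199.3)
mdot = 194.3011 kg/s
Convert: 194.3011 kg/s * 3.6 = 699.48 t/h
mdot = 699.48 t/h


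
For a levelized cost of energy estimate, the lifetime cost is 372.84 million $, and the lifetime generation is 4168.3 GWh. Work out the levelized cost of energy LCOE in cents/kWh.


LCOE = C_tot / E_tot * 100
LCOE = 372.84 / 4168.3 * 100
LCOE = 8.9447 cents/kWh


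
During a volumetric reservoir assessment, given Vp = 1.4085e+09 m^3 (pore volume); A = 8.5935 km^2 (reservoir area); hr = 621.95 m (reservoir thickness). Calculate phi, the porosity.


phi = Vp / (A * 1e6 * hr)
phi = 1.4085e+09 / (8.5935 * 1e6 * 621.95)
phi = 0.26353


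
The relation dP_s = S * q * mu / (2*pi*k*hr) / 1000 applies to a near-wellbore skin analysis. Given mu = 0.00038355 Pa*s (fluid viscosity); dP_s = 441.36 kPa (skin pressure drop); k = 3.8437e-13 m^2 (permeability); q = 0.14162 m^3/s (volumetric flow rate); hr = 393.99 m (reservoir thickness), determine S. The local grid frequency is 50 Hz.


S = dP_s * 1000 * 2*pi*k*hr / (q*mu)
S = 441.36 * 1000 * 2*pi*3.8437e-13*393.99 / (0.14162*0.00038355)
S = 7.7314


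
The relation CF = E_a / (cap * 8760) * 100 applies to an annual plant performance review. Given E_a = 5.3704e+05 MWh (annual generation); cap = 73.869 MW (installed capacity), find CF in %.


CF = E_a / (cap * 8760) * 100
CF = 5.3704e+05 / (73.869 * 8760) * 100
CF = 82.993 %


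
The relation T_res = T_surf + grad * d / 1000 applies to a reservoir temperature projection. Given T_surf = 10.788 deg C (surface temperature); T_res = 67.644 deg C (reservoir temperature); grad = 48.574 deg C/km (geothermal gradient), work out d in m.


d = (T_res - T_surf) / grad * 1000
d = (67.644 - 10.788) / 48.574 * 1000
d = 1170.5 m


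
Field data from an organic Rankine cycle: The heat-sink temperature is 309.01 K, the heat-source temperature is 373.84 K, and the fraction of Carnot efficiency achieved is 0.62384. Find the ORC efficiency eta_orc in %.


eta_orc = (1 - Tc/Th) * f * 100
eta_orc = (1 - 309.01/373.84) * 0.62384 * 100
eta_orc = 10.818 %


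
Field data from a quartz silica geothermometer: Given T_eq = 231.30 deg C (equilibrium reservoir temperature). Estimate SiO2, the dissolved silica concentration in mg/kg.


SiO2 = 10^(5.19 - 1309/(T_eq + 273.15))
SiO2 = 10^(5.19 - 1309/(231.30 + 273.15))
SiO2 = 393.64 mg/kg


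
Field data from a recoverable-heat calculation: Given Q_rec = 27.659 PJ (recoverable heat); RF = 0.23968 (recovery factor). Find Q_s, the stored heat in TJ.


Q_s = Q_rec / RF
Q_s = 27.659 / 0.23968
Q_s = 115.3997 PJ
Convert: 115.3997 PJ * 1000.0 = 1.1540e+05 TJ
Q_s = 1.1540e+05 TJ


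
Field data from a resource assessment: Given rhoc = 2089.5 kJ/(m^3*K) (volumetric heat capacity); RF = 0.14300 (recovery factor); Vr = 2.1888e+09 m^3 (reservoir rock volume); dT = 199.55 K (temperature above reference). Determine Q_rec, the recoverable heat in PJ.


Step 1: Q_s = Vr*rhoc*dT/1e12 = 2.1888e+09*2089.5*199.55/1e12 = 912.6414 PJ
Step 2: Q_rec = Q_s * RF = 912.6414 * 0.143 = 130.51 PJ
Q_rec = 130.51 PJ


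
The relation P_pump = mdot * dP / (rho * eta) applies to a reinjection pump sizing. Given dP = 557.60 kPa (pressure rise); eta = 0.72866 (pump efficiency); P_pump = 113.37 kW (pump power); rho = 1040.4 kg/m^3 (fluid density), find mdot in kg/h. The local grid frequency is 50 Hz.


mdot = P_pump * rho * eta / dP
mdot = 113.37 * 1040.4 * 0.72866 / 557.60
mdot = 154.1348 kg/s
Convert: 154.1348 kg/s * 3600.0 = 5.5489e+05 kg/h
mdot = 5.5489e+05 kg/h


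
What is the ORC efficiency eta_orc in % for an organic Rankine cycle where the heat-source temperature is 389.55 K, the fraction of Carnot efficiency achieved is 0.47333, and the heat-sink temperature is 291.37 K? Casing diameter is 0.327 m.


eta_orc = (1 - Tc/Th) * f * 100
eta_orc = (1 - 291.37/389.55) * 0.47333 * 100
eta_orc = 11.930 %


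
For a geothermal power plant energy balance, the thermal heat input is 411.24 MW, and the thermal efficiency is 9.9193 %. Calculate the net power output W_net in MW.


W_net = eta / 100 * Q_in
W_net = 9.9193 / 100 * 411.24
W_net = 40.792 MW


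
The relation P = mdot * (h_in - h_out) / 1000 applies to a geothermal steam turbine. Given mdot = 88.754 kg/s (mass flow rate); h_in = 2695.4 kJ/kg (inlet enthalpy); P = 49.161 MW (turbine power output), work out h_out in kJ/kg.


h_out = h_in - P * 1000 / mdot
h_out = 2695.4 - 49.161 * 1000 / 88.754
h_out = 2141.5 kJ/kg


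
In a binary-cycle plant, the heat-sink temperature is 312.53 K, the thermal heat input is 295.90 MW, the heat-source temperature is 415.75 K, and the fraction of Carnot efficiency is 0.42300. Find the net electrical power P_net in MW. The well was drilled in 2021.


Step 1: eta = (1 - Tc/Th)*f = (1 - 312.53/415.75)*0.423 = 0.1050200
Step 2: P_net = eta * Q_in = 0.1050200 * 295.9 = 31.075 MW
P_net = 31.075 MW


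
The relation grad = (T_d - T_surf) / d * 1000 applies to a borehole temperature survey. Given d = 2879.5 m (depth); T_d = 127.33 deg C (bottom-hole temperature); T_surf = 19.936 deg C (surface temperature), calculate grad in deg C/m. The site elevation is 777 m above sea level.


grad = (T_d - T_surf) / d * 1000
grad = (127.33 - 19.936) / 2879.5 * 1000
grad = 37.29606 deg C/km
Convert: 37.29606 deg C/km * 0.001 = 0.037296 deg C/m
grad = 0.037296 deg C/m


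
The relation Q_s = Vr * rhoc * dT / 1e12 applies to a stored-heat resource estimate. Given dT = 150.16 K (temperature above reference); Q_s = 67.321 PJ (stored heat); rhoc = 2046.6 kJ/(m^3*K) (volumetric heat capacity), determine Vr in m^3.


Vr = Q_s * 1e12 / (rhoc * dT)
Vr = 67.321 * 1e12 / (2046.6 * 150.16)
Vr = 2.1906e+08 m^3


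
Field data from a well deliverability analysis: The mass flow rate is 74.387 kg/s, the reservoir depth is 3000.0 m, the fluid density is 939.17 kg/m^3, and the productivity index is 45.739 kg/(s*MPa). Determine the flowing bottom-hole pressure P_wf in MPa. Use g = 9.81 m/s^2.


Step 1: P_i = rho*g*h/1e6 = 939.17*9.81*3000.0/1e6 = 27.63977 MPa
Step 2: P_wf = P_i - mdot/PI = 27.63977 - 74.387/45.739 = 26.013 MPa
P_wf = 26.013 MPa


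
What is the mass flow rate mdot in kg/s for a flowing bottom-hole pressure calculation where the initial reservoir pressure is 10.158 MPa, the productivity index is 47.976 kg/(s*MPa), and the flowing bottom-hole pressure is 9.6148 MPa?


mdot = (P_i - P_wf) * PI
mdot = (10.158 - 9.6148) * 47.976
mdot = 26.061 kg/s


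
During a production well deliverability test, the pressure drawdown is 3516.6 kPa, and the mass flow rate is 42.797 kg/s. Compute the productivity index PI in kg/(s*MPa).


PI = mdot * 1000 / dP
PI = 42.797 * 1000 / 3516.6
PI = 12.170 kg/(s*MPa)


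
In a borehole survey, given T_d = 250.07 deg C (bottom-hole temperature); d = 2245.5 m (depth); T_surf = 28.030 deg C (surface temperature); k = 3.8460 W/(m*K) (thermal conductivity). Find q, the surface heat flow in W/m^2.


Step 1: grad = (T_d - T_surf)/d * 1000 = (250.07 - 28.03)/2245.5 * 1000 = 98.88221 deg C/km
Step 2: q = k * grad / 1000 = 3.846 * 98.88221 / 1000 = 0.38030 W/m^2
q = 0.38030 W/m^2


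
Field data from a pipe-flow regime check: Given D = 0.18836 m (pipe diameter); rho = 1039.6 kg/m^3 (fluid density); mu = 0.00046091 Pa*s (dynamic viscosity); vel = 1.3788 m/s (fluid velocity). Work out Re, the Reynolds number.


Re = rho * vel * D / mu
Re = 1039.6 * 1.3788 * 0.18836 / 0.00046091
Re = 5.8579e+05


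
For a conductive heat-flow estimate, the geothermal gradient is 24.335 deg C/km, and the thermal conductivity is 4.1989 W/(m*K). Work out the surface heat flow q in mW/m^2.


q = k * grad / 1000
q = 4.1989 * 24.335 / 1000
q = 0.1021802 W/m^2
Convert: 0.1021802 W/m^2 * 1000.0 = 102.18 mW/m^2
q = 102.18 mW/m^2


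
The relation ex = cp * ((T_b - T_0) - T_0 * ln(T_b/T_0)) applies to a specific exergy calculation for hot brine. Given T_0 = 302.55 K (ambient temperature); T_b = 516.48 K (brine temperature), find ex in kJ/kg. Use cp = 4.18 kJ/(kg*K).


ex = cp * ((T_b - T_0) - T_0 * ln(T_b/T_0))
ex = 4.18 * ((516.48 - 302.55) - 302.55 * ln(516.48/302.55))
ex = 217.90 kJ/kg


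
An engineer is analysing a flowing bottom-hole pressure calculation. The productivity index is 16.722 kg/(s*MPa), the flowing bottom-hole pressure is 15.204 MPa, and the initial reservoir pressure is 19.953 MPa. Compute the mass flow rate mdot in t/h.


mdot = (P_i - P_wf) * PI
mdot = (19.953 - 15.204) * 16.722
mdot = 79.41278 kg/s
Convert: 79.41278 kg/s * 3.6 = 285.89 t/h
mdot = 285.89 t/h


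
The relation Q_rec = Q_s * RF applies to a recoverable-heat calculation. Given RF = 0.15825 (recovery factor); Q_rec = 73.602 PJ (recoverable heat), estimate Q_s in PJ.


Q_s = Q_rec / RF
Q_s = 73.602 / 0.15825
Q_s = 465.10 PJ


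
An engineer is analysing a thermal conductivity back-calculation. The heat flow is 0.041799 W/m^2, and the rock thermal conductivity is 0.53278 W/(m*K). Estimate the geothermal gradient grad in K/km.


grad = q / k * 1000
grad = 0.041799 / 0.53278 * 1000
grad = 78.45452 deg C/km
Convert: 78.45452 deg C/km * 1.0 = 78.455 K/km
grad = 78.455 K/km


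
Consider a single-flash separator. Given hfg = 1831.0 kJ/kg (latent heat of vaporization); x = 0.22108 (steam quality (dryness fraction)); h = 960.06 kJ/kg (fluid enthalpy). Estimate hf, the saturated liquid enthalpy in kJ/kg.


hf = h - x * hfg
hf = 960.06 - 0.22108 * 1831.0
hf = 555.26 kJ/kg


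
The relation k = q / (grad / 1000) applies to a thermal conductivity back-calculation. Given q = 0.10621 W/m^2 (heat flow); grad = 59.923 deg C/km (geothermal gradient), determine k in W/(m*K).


k = q / (grad / 1000)
k = 0.10621 / (59.923 / 1000)
k = 1.7724 W/(m*K)


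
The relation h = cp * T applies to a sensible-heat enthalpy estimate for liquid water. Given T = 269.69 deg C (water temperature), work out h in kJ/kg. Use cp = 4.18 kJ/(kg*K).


h = cp * T
h = 4.18 * 269.69
h = 1127.3 kJ/kg


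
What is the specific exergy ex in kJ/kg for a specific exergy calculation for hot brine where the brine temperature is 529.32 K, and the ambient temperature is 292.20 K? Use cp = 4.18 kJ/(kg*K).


ex = cp * ((T_b - T_0) - T_0 * ln(T_b/T_0))
ex = 4.18 * ((529.32 - 292.20) - 292.20 * ln(529.32/292.20))
ex = 265.46 kJ/kg


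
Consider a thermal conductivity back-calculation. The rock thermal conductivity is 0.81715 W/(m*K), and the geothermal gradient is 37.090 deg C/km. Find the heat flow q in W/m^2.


q = k * grad / 1000
q = 0.81715 * 37.090 / 1000
q = 0.030308 W/m^2


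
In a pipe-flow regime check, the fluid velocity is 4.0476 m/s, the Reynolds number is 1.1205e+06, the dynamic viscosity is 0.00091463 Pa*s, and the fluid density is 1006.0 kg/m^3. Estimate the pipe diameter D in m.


D = Re * mu / (rho * vel)
D = 1.1205e+06 * 0.00091463 / (1006.0 * 4.0476)
D = 0.25169 m


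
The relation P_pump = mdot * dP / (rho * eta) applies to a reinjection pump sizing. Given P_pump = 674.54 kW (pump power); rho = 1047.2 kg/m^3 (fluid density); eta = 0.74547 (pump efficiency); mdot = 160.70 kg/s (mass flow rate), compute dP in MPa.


dP = P_pump * rho * eta / mdot
dP = 674.54 * 1047.2 * 0.74547 / 160.70
dP = 3276.813 kPa
Convert: 3276.813 kPa * 0.001 = 3.2768 MPa
dP = 3.2768 MPa


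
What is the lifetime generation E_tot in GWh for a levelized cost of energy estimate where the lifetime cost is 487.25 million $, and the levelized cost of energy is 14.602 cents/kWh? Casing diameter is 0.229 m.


E_tot = C_tot / LCOE * 100
E_tot = 487.25 / 14.602 * 100
E_tot = 3336.9 GWh


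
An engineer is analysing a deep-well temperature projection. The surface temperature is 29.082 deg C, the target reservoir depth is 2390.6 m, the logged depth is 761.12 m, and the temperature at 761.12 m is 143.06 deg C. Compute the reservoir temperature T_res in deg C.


Step 1: grad = (T_d1 - T_surf)/d1 * 1000 = (143.06 - 29.082)/761.12 * 1000 = 149.7504 deg C/km
Step 2: T_res = T_surf + grad*d2/1000 = 29.082 + 149.7504*2390.6/1000 = 387.08 deg C
T_res = 387.08 deg C


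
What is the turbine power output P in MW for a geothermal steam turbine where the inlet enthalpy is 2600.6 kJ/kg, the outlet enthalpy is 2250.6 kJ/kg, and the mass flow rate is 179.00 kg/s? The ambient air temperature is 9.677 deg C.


P = mdot * (h_in - h_out) / 1000
P = 179.00 * (2600.6 - 2250.6) / 1000
P = 62.650 MW


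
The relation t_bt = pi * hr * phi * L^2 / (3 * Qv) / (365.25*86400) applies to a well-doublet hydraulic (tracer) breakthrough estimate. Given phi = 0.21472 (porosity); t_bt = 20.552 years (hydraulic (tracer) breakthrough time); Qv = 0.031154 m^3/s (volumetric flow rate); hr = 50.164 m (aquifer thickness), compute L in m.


L = sqrt(t_bt*365.25*86400*3*Qv / (pi*hr*phi))
L = sqrt(20.552*365.25*86400*3*0.031154 / (pi*50.164*0.21472))
L = 1338.4 m


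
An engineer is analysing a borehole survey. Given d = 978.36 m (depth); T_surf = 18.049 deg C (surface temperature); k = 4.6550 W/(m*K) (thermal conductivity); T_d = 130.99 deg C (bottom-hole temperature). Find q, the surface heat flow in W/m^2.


Step 1: grad = (T_d - T_surf)/d * 1000 = (130.99 - 18.049)/978.36 * 1000 = 115.4391 deg C/km
Step 2: q = k * grad / 1000 = 4.655 * 115.4391 / 1000 = 0.53737 W/m^2
q = 0.53737 W/m^2


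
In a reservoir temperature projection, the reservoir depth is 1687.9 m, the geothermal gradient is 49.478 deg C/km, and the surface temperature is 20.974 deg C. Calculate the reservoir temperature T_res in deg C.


T_res = T_surf + grad * d / 1000
T_res = 20.974 + 49.478 * 1687.9 / 1000
T_res = 104.49 deg C


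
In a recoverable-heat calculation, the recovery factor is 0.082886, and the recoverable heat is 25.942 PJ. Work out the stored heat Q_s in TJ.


Q_s = Q_rec / RF
Q_s = 25.942 / 0.082886
Q_s = 312.9841 PJ
Convert: 312.9841 PJ * 1000.0 = 3.1298e+05 TJ
Q_s = 3.1298e+05 TJ


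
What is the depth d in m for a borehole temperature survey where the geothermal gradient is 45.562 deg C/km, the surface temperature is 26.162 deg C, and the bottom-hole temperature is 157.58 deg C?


d = (T_d - T_surf) / grad * 1000
d = (157.58 - 26.162) / 45.562 * 1000
d = 2884.4 m


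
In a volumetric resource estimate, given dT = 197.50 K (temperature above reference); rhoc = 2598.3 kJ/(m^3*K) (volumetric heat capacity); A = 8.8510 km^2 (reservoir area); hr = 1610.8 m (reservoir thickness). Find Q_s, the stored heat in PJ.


Step 1: Vr = A*1e6*hr = 8.851*1e6*1610.8 = 1.425719e+10 m^3
Step 2: Q_s = Vr*rhoc*dT/1e12 = 1.425719e+10*2598.3*197.5/1e12 = 7316.3 PJ
Q_s = 7316.3 PJ


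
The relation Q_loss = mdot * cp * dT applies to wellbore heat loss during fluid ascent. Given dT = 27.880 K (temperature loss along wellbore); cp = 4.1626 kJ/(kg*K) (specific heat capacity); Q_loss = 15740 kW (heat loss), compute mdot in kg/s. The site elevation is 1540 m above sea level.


mdot = Q_loss / (cp * dT)
mdot = 15740 / (4.1626 * 27.880)
mdot = 135.63 kg/s


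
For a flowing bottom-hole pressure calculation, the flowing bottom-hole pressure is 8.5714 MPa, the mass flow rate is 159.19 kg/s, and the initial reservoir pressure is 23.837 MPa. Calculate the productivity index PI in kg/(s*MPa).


PI = mdot / (P_i - P_wf)
PI = 159.19 / (23.837 - 8.5714)
PI = 10.428 kg/(s*MPa)


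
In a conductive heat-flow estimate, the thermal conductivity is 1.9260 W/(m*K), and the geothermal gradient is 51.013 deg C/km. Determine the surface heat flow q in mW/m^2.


q = k * grad / 1000
q = 1.9260 * 51.013 / 1000
q = 0.09825104 W/m^2
Convert: 0.09825104 W/m^2 * 1000.0 = 98.251 mW/m^2
q = 98.251 mW/m^2


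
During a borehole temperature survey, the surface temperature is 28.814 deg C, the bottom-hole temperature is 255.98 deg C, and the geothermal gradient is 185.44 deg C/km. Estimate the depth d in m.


d = (T_d - T_surf) / grad * 1000
d = (255.98 - 28.814) / 185.44 * 1000
d = 1225.0 m


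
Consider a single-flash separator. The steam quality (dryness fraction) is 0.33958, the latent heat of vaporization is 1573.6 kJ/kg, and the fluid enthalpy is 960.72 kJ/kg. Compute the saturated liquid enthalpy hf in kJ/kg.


hf = h - x * hfg
hf = 960.72 - 0.33958 * 1573.6
hf = 426.36 kJ/kg


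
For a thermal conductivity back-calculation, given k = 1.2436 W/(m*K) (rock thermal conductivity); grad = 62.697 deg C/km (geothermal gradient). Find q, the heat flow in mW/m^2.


q = k * grad / 1000
q = 1.2436 * 62.697 / 1000
q = 0.07796999 W/m^2
Convert: 0.07796999 W/m^2 * 1000.0 = 77.970 mW/m^2
q = 77.970 mW/m^2


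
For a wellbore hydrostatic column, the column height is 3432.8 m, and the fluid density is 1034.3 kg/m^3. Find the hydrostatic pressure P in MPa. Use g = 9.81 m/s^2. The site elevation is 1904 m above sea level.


P = rho * g * h / 1e6
P = 1034.3 * 9.81 * 3432.8 / 1e6
P = 34.831 MPa


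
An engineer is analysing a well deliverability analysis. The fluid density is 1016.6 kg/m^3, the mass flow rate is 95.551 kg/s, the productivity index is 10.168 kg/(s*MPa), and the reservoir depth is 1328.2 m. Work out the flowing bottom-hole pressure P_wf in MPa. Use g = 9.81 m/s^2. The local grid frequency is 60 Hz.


Step 1: P_i = rho*g*h/1e6 = 1016.6*9.81*1328.2/1e6 = 13.24593 MPa
Step 2: P_wf = P_i - mdot/PI = 13.24593 - 95.551/10.168 = 3.8487 MPa
P_wf = 3.8487 MPa


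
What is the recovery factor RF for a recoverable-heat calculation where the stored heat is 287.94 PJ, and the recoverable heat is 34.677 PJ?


RF = Q_rec / Q_s
RF = 34.677 / 287.94
RF = 0.12043


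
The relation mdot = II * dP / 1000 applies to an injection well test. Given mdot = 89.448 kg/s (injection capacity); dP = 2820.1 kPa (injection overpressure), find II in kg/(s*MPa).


II = mdot * 1000 / dP
II = 89.448 * 1000 / 2820.1
II = 31.718 kg/(s*MPa)


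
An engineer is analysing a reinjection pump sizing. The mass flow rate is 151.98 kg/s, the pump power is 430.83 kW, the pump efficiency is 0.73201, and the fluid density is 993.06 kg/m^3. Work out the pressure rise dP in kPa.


dP = P_pump * rho * eta / mdot
dP = 430.83 * 993.06 * 0.73201 / 151.98
dP = 2060.7 kPa


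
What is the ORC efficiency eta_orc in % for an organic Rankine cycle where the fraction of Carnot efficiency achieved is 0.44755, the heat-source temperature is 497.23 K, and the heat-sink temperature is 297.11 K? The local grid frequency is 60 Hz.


eta_orc = (1 - Tc/Th) * f * 100
eta_orc = (1 - 297.11/497.23) * 0.44755 * 100
eta_orc = 18.013 %


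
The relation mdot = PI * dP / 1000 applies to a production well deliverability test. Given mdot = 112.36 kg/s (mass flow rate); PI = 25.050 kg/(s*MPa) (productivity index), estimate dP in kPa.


dP = mdot * 1000 / PI
dP = 112.36 * 1000 / 25.050
dP = 4485.4 kPa


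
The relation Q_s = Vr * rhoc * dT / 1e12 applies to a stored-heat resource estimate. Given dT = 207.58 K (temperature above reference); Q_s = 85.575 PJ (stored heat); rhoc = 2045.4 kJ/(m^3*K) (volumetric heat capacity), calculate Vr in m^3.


Vr = Q_s * 1e12 / (rhoc * dT)
Vr = 85.575 * 1e12 / (2045.4 * 207.58)
Vr = 2.0155e+08 m^3


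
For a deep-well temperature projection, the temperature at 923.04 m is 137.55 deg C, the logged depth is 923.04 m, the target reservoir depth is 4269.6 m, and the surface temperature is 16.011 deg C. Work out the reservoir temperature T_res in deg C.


Step 1: grad = (T_d1 - T_surf)/d1 * 1000 = (137.55 - 16.011)/923.04 * 1000 = 131.6725 deg C/km
Step 2: T_res = T_surf + grad*d2/1000 = 16.011 + 131.6725*4269.6/1000 = 578.20 deg C
T_res = 578.20 deg C


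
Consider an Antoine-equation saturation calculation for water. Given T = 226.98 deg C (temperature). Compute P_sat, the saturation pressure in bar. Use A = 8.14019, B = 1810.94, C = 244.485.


P_sat = 10^(A - B/(C + T)) / 760 * 0.101325
P_sat = 10^(8.14019 - 1810.94/(244.485 + 226.98)) / 760 * 0.101325
P_sat = 2.654617 MPa
Convert: 2.654617 MPa * 10.0 = 26.546 bar
P_sat = 26.546 bar


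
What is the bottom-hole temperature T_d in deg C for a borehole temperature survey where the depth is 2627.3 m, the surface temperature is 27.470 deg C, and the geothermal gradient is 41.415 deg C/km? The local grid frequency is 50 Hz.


T_d = T_surf + grad * d / 1000
T_d = 27.470 + 41.415 * 2627.3 / 1000
T_d = 136.28 deg C


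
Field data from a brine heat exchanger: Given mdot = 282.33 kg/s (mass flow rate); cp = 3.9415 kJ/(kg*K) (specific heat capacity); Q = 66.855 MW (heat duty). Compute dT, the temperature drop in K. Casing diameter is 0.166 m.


dT = Q * 1000 / (mdot * cp)
dT = 66.855 * 1000 / (282.33 * 3.9415)
dT = 60.078 K


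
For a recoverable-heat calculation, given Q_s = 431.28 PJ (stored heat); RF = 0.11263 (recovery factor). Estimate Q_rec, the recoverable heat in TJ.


Q_rec = Q_s * RF
Q_rec = 431.28 * 0.11263
Q_rec = 48.57507 PJ
Convert: 48.57507 PJ * 1000.0 = 48575 TJ
Q_rec = 48575 TJ


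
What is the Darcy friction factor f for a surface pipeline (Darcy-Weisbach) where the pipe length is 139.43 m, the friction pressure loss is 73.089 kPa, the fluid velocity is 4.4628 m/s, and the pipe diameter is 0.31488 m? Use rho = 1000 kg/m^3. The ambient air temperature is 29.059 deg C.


f = dP*1000 / ((L/D)*(rho*vel^2/2))
f = 73.089*1000 / ((139.43/0.31488)*(1000*4.4628^2/2))
f = 0.016575


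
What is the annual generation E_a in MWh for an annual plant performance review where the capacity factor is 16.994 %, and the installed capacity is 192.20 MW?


E_a = CF / 100 * cap * 8760
E_a = 16.994 / 100 * 192.20 * 8760
E_a = 2.8612e+05 MWh


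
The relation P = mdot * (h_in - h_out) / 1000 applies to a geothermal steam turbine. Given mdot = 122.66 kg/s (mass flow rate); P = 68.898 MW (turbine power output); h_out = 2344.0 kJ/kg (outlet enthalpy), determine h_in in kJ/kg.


h_in = h_out + P * 1000 / mdot
h_in = 2344.0 + 68.898 * 1000 / 122.66
h_in = 2905.7 kJ/kg


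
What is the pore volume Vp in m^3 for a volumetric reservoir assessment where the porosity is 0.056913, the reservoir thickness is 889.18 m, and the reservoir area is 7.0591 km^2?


Vp = A * 1e6 * hr * phi
Vp = 7.0591 * 1e6 * 889.18 * 0.056913
Vp = 3.5723e+08 m^3


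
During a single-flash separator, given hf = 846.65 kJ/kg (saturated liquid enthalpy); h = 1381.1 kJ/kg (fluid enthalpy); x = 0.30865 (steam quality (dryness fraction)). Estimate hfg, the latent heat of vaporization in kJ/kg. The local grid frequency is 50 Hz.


hfg = (h - hf) / x
hfg = (1381.1 - 846.65) / 0.30865
hfg = 1731.6 kJ/kg


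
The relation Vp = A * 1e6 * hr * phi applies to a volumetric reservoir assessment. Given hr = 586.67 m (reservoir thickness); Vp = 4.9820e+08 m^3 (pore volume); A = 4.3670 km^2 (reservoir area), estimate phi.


phi = Vp / (A * 1e6 * hr)
phi = 4.9820e+08 / (4.3670 * 1e6 * 586.67)
phi = 0.19446


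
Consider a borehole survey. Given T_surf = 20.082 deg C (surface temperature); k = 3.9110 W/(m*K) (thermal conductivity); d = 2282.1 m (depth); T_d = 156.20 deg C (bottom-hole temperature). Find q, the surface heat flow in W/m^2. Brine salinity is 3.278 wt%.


Step 1: grad = (T_d - T_surf)/d * 1000 = (156.2 - 20.082)/2282.1 * 1000 = 59.64594 deg C/km
Step 2: q = k * grad / 1000 = 3.911 * 59.64594 / 1000 = 0.23328 W/m^2
q = 0.23328 W/m^2


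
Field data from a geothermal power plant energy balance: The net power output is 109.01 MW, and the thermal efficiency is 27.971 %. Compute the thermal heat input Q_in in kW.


Q_in = W_net / (eta / 100)
Q_in = 109.01 / (27.971 / 100)
Q_in = 389.7251 MW
Convert: 389.7251 MW * 1000.0 = 3.8973e+05 kW
Q_in = 3.8973e+05 kW


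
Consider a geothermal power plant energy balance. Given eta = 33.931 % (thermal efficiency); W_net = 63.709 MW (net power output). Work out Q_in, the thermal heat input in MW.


Q_in = W_net / (eta / 100)
Q_in = 63.709 / (33.931 / 100)
Q_in = 187.76 MW


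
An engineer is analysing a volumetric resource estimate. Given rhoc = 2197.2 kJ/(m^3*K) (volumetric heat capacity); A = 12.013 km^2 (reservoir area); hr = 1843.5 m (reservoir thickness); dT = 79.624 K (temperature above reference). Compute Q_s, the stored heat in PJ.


Step 1: Vr = A*1e6*hr = 12.013*1e6*1843.5 = 2.214597e+10 m^3
Step 2: Q_s = Vr*rhoc*dT/1e12 = 2.214597e+10*2197.2*79.624/1e12 = 3874.4 PJ
Q_s = 3874.4 PJ


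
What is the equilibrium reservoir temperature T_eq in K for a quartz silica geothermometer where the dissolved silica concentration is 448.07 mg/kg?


T_eq = 1309 / (5.19 - log10(SiO2)) - 273.15
T_eq = 1309 / (5.19 - log10(448.07)) - 273.15
T_eq = 242.4775 deg C
Convert to K: 242.4775 + 273.15 = 515.63 K
T_eq = 515.63 K


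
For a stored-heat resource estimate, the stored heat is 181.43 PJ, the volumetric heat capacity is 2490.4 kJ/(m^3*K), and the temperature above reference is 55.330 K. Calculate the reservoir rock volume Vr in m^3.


Vr = Q_s * 1e12 / (rhoc * dT)
Vr = 181.43 * 1e12 / (2490.4 * 55.330)
Vr = 1.3167e+09 m^3


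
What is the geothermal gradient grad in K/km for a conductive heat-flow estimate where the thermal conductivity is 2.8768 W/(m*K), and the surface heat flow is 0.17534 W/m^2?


grad = q * 1000 / k
grad = 0.17534 * 1000 / 2.8768
grad = 60.94967 deg C/km
Convert: 60.94967 deg C/km * 1.0 = 60.950 K/km
grad = 60.950 K/km


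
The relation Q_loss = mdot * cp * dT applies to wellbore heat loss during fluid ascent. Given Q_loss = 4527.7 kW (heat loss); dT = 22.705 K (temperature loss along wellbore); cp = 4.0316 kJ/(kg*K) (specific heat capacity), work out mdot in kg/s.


mdot = Q_loss / (cp * dT)
mdot = 4527.7 / (4.0316 * 22.705)
mdot = 49.463 kg/s


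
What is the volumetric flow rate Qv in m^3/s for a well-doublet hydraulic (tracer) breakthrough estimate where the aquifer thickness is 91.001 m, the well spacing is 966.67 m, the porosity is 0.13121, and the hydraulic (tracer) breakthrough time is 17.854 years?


Qv = pi*hr*phi*L^2 / (3*t_bt*365.25*86400)
Qv = pi*91.001*0.13121*966.67^2 / (3*17.854*365.25*86400)
Qv = 0.020738 m^3/s


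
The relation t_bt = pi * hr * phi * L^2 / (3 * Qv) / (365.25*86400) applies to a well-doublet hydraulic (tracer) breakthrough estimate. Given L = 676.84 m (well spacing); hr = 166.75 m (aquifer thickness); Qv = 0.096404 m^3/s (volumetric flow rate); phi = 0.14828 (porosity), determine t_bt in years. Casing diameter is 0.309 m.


t_bt = pi * hr * phi * L^2 / (3 * Qv) / (365.25*86400)
t_bt = pi * 166.75 * 0.14828 * 676.84^2 / (3 * 0.096404) / (365.25*86400)
t_bt = 3.8990 years


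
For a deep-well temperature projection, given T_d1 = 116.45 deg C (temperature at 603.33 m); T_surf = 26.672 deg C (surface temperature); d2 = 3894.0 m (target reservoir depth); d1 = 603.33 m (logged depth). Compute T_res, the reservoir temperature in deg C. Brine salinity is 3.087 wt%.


Step 1: grad = (T_d1 - T_surf)/d1 * 1000 = (116.45 - 26.672)/603.33 * 1000 = 148.8041 deg C/km
Step 2: T_res = T_surf + grad*d2/1000 = 26.672 + 148.8041*3894.0/1000 = 606.12 deg C
T_res = 606.12 deg C


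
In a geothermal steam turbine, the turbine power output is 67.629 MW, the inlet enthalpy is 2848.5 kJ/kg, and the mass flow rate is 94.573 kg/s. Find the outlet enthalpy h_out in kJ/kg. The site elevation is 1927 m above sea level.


h_out = h_in - P * 1000 / mdot
h_out = 2848.5 - 67.629 * 1000 / 94.573
h_out = 2133.4 kJ/kg


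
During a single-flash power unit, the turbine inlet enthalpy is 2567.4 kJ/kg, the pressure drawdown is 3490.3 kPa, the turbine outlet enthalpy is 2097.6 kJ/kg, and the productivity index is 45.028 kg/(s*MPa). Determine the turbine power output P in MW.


Step 1: mdot = PI * dP / 1000 = 45.028 * 3490.3 / 1000 = 157.1612 kg/s
Step 2: P = mdot*(h_in - h_out)/1000 = 157.1612*(2567.4 - 2097.6)/1000 = 73.834 MW
P = 73.834 MW


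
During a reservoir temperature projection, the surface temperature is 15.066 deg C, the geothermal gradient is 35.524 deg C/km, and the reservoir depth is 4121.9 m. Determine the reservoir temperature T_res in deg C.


T_res = T_surf + grad * d / 1000
T_res = 15.066 + 35.524 * 4121.9 / 1000
T_res = 161.49 deg C


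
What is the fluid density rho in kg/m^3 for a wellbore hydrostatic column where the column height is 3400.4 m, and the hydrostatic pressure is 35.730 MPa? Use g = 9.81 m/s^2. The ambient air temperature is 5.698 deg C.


rho = P * 1e6 / (g * h)
rho = 35.730 * 1e6 / (9.81 * 3400.4)
rho = 1071.1 kg/m^3


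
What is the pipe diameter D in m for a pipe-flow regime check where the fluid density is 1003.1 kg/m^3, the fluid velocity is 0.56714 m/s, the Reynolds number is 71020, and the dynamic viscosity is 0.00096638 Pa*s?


D = Re * mu / (rho * vel)
D = 71020 * 0.00096638 / (1003.1 * 0.56714)
D = 0.12064 m


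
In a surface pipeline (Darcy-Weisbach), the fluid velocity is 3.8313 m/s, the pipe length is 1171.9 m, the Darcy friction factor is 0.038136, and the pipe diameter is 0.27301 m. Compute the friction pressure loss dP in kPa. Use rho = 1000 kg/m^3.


dP = f * (L/D) * (rho*vel^2/2) / 1000
dP = 0.038136 * (1171.9/0.27301) * (1000*3.8313^2/2) / 1000
dP = 1201.5 kPa


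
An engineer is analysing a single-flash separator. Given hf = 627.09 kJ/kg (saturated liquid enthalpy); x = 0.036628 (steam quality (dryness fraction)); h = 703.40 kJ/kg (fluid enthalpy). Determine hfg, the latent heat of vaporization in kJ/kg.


hfg = (h - hf) / x
hfg = (703.40 - 627.09) / 0.036628
hfg = 2083.4 kJ/kg


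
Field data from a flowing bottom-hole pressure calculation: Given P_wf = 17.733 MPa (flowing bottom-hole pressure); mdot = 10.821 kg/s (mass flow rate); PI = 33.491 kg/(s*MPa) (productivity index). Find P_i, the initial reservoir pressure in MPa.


P_i = P_wf + mdot / PI
P_i = 17.733 + 10.821 / 33.491
P_i = 18.056 MPa


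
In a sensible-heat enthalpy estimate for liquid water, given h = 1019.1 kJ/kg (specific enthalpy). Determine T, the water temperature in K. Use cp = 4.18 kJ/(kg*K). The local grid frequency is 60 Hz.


T = h / cp
T = 1019.1 / 4.18
T = 243.8038 deg C
Convert to K: 243.8038 + 273.15 = 516.95 K
T = 516.95 K


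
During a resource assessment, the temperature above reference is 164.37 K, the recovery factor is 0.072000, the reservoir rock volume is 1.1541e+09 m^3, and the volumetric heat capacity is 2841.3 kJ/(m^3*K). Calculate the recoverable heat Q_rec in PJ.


Step 1: Q_s = Vr*rhoc*dT/1e12 = 1.1541e+09*2841.3*164.37/1e12 = 538.9930 PJ
Step 2: Q_rec = Q_s * RF = 538.9930 * 0.072 = 38.807 PJ
Q_rec = 38.807 PJ


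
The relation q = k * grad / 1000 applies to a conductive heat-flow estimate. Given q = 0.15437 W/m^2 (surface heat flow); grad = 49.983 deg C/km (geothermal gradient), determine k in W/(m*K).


k = q * 1000 / grad
k = 0.15437 * 1000 / 49.983
k = 3.0885 W/(m*K)


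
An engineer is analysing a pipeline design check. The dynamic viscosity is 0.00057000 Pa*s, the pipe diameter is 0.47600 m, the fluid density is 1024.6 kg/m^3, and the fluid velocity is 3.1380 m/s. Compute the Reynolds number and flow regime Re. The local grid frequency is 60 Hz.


Step 1: Re = rho*vel*D/mu = 1024.6*3.138*0.476/0.00057 = 2.6850e+06
Step 2: Re = 2.6850e+06 > 4000, so flow is turbulent.
Re = 2.6850e+06 (turbulent)


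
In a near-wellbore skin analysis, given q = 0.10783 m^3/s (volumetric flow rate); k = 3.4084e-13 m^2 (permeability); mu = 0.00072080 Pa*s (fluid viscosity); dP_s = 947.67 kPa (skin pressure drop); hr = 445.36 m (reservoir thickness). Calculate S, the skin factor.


S = dP_s * 1000 * 2*pi*k*hr / (q*mu)
S = 947.67 * 1000 * 2*pi*3.4084e-13*445.36 / (0.10783*0.00072080)
S = 11.629


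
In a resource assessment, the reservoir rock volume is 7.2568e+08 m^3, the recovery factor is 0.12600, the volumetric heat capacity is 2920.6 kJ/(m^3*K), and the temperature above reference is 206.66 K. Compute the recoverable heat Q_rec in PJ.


Step 1: Q_s = Vr*rhoc*dT/1e12 = 7.2568e+08*2920.6*206.66/1e12 = 437.9995 PJ
Step 2: Q_rec = Q_s * RF = 437.9995 * 0.126 = 55.188 PJ
Q_rec = 55.188 PJ


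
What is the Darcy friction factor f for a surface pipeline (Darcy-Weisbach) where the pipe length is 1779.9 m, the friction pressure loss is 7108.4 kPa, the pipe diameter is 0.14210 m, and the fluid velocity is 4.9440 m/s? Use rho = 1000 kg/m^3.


f = dP*1000 / ((L/D)*(rho*vel^2/2))
f = 7108.4*1000 / ((1779.9/0.14210)*(1000*4.9440^2/2))
f = 0.046435


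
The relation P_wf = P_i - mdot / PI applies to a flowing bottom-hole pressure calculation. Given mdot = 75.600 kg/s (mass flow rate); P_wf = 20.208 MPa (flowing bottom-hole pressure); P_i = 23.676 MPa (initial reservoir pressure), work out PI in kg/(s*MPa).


PI = mdot / (P_i - P_wf)
PI = 75.600 / (23.676 - 20.208)
PI = 21.799 kg/(s*MPa)


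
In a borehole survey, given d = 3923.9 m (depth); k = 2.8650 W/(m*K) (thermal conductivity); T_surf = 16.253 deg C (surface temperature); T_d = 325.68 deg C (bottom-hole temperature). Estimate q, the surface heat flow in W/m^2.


Step 1: grad = (T_d - T_surf)/d * 1000 = (325.68 - 16.253)/3923.9 * 1000 = 78.85700 deg C/km
Step 2: q = k * grad / 1000 = 2.865 * 78.85700 / 1000 = 0.22593 W/m^2
q = 0.22593 W/m^2


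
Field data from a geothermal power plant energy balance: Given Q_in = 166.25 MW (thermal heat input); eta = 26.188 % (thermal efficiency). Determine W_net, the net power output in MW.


W_net = eta / 100 * Q_in
W_net = 26.188 / 100 * 166.25
W_net = 43.538 MW


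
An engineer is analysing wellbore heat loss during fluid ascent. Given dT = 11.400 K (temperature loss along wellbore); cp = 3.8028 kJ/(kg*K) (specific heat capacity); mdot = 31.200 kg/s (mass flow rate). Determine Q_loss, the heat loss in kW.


Q_loss = mdot * cp * dT
Q_loss = 31.200 * 3.8028 * 11.400
Q_loss = 1352.6 kW


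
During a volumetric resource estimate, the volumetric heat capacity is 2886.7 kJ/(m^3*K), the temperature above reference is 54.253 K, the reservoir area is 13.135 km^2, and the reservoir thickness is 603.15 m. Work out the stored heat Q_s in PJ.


Step 1: Vr = A*1e6*hr = 13.135*1e6*603.15 = 7.922375e+09 m^3
Step 2: Q_s = Vr*rhoc*dT/1e12 = 7.922375e+09*2886.7*54.253/1e12 = 1240.7 PJ
Q_s = 1240.7 PJ
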